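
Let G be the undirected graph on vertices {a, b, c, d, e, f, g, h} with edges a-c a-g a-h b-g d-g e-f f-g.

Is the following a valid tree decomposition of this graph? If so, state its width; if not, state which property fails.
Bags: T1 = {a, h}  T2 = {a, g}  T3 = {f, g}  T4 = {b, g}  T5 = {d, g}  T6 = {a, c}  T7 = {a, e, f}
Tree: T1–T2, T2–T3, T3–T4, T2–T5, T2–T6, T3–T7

No — bags containing vertex a are not connected in the tree.

A tree decomposition must satisfy three properties: every vertex lies in some bag; for every edge, both endpoints lie together in some bag; and for every vertex, the bags containing it form a connected subtree. Here bags containing vertex a are not connected in the tree, so the decomposition is invalid.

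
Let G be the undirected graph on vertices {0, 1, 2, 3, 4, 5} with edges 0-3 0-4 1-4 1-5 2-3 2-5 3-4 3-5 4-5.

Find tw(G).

2

A width-2 tree decomposition is:
Bags: B1 = {3, 4, 5}  B2 = {2, 3, 5}  B3 = {0, 3, 4}  B4 = {1, 4, 5}
Tree: B1–B2, B1–B3, B1–B4
Each bag holds 3 vertices, so the decomposition has width 2, which upper-bounds the treewidth. Conversely, {1, 4, 5} is a clique of size 3, and the vertices of any clique must share a bag in every tree decomposition; so some bag has ≥ 3 vertices and tw(G) ≥ 2. Combining the bounds, tw(G) = 2.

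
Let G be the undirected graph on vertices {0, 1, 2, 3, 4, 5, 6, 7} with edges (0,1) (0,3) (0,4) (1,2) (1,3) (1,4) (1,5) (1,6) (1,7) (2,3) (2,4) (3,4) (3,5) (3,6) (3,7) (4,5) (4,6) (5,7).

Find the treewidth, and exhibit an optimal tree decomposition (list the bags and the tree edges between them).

Treewidth 3.
Bags: B1 = {1, 2, 3, 4}  B2 = {0, 1, 3, 4}  B3 = {1, 3, 4, 5}  B4 = {1, 3, 5, 7}  B5 = {1, 3, 4, 6}
Tree: B1–B2, B1–B3, B3–B4, B2–B5

Every bag has size at most 4, so the width is 4 − 1 = 3 and tw(G) ≤ 3. On the other hand G contains the 4-clique {0, 1, 3, 4}. A clique must lie in a single bag of any decomposition, so no decomposition can have width below 3. Hence tw(G) = 3 exactly.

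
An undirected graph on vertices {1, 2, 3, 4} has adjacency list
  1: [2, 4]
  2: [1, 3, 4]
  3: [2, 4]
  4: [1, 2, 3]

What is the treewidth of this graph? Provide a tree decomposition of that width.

The largest bag has 3 vertices, giving width 2; this decomposition certifies tw(G) ≤ 2. On the other hand G contains the 3-clique {1, 2, 4}. A clique must lie in a single bag of any decomposition, so no decomposition can have width below 2. Therefore the treewidth is 2.

Treewidth 2.
Bags: B1 = {2, 3, 4}  B2 = {1, 2, 4}
Tree: B1–B2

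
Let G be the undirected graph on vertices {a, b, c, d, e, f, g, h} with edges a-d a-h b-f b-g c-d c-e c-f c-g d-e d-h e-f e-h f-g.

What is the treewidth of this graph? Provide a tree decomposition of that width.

Treewidth 2.
Bags: B1 = {d, e, h}  B2 = {a, d, h}  B3 = {c, d, e}  B4 = {c, e, f}  B5 = {c, f, g}  B6 = {b, f, g}
Tree: B1–B2, B1–B3, B3–B4, B4–B5, B5–B6

Every bag has size at most 3, so the width is 3 − 1 = 2 and tw(G) ≤ 2. On the other hand G contains the 3-clique {d, e, h}. A clique must lie in a single bag of any decomposition, so no decomposition can have width below 2. Combining the bounds, tw(G) = 2.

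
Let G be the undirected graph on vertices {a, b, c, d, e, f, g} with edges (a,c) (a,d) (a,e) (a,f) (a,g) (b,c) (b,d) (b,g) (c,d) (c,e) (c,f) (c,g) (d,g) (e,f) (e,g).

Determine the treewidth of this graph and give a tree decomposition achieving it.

Each bag holds 4 vertices, so the decomposition has width 3, which upper-bounds the treewidth. For the lower bound, the 4 vertices {a, c, d, g} are pairwise adjacent, and any tree decomposition puts a clique entirely inside one bag — forcing width ≥ 3. The upper and lower bounds meet at 3, so that is the treewidth.

Treewidth 3.
One such decomposition:
Bags: B1 = {a, c, d, g}  B2 = {b, c, d, g}  B3 = {a, c, e, g}  B4 = {a, c, e, f}
Tree: B1–B2, B1–B3, B3–B4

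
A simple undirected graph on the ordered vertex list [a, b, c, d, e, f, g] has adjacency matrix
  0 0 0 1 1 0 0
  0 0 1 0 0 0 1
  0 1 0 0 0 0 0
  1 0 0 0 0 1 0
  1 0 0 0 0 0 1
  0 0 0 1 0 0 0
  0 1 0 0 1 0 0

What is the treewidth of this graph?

1

A width-1 tree decomposition is:
Bags: B1 = {b, c}  B2 = {b, g}  B3 = {e, g}  B4 = {a, e}  B5 = {a, d}  B6 = {d, f}
Tree: B1–B2, B2–B3, B3–B4, B4–B5, B5–B6
Every bag has size at most 2, so the width is 2 − 1 = 1 and tw(G) ≤ 1. Since G has at least one edge (e.g. c–b), it is not an edgeless graph, so tw(G) ≥ 1. The upper and lower bounds meet at 1, so that is the treewidth.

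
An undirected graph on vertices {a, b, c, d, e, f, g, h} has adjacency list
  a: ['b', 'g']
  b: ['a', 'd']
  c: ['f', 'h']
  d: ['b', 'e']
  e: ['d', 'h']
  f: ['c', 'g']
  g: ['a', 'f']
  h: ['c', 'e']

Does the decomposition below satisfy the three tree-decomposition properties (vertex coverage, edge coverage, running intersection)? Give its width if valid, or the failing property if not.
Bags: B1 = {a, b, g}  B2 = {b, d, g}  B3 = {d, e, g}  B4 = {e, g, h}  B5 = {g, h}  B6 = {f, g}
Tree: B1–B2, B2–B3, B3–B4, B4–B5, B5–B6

No — vertex c appears in no bag.

A tree decomposition must satisfy three properties: every vertex lies in some bag; for every edge, both endpoints lie together in some bag; and for every vertex, the bags containing it form a connected subtree. Here vertex c appears in no bag, so the decomposition is invalid.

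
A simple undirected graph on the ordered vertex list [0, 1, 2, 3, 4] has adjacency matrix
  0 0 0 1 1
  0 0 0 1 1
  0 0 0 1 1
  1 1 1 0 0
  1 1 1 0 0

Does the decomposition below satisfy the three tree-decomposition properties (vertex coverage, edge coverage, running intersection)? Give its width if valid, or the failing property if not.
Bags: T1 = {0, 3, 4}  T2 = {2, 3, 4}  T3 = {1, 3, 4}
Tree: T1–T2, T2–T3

Yes; width 2.

Vertex coverage: the bags together contain {0, 1, 2, 3, 4}, the full vertex set. Edge coverage: each edge of G has both endpoints in at least one bag. Running intersection: for every vertex, the bags containing it form a connected subtree. All three properties hold, so this is a valid tree decomposition of width max|bag| − 1 = 2, and hence tw(G) ≤ 2.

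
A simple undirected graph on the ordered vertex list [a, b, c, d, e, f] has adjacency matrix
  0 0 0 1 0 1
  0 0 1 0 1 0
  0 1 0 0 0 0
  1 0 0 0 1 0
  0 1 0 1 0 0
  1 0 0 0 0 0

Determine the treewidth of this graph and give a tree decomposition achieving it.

Treewidth 1.
Bags: B1 = {b, c}  B2 = {b, e}  B3 = {d, e}  B4 = {a, d}  B5 = {a, f}
Tree: B1–B2, B2–B3, B3–B4, B4–B5

The largest bag has 2 vertices, giving width 1; this decomposition certifies tw(G) ≤ 1. Since G has at least one edge (e.g. c–b), it is not an edgeless graph, so tw(G) ≥ 1. Combining the bounds, tw(G) = 1.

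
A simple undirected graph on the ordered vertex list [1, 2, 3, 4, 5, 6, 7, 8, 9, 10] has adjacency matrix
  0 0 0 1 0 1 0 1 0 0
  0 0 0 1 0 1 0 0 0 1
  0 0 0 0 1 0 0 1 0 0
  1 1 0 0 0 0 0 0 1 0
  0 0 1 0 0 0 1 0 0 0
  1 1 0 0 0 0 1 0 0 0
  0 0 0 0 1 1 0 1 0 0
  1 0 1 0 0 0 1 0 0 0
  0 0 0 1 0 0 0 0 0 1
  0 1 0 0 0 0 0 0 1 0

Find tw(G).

A width-2 tree decomposition is:
Bags: B1 = {4, 9, 10}  B2 = {2, 4, 10}  B3 = {1, 2, 4}  B4 = {1, 2, 6}  B5 = {1, 6, 8}  B6 = {6, 7, 8}  B7 = {3, 7, 8}  B8 = {3, 5, 7}
Tree: B1–B2, B2–B3, B3–B4, B4–B5, B5–B6, B6–B7, B7–B8
The largest bag has 3 vertices, giving width 2; this decomposition certifies tw(G) ≤ 2. For the lower bound, G contains the cycle 9–10–2–4–9, so G is not a forest; only forests have treewidth ≤ 1, hence tw(G) ≥ 2. Therefore the treewidth is 2.

2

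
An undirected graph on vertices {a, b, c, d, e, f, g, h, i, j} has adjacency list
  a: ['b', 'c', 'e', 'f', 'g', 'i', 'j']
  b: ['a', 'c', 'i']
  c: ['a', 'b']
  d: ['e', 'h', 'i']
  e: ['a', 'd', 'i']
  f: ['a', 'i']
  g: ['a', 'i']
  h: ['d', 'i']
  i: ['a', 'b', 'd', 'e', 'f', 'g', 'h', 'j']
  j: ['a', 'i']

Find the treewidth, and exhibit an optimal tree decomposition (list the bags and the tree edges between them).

Treewidth 2.
One such decomposition:
Bags: B1 = {a, e, i}  B2 = {a, g, i}  B3 = {d, e, i}  B4 = {d, h, i}  B5 = {a, i, j}  B6 = {a, b, i}  B7 = {a, b, c}  B8 = {a, f, i}
Tree: B1–B2, B1–B3, B3–B4, B2–B5, B5–B6, B6–B7, B2–B8

The largest bag has 3 vertices, giving width 2; this decomposition certifies tw(G) ≤ 2. On the other hand G contains the 3-clique {a, b, c}. A clique must lie in a single bag of any decomposition, so no decomposition can have width below 2. Hence tw(G) = 2 exactly.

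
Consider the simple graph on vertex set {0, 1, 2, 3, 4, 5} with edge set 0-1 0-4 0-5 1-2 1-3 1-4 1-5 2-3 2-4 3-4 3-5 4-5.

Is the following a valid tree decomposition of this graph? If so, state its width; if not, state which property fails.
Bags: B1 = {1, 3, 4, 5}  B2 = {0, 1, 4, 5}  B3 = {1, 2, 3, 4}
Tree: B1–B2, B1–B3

Yes; width 3.

Vertex coverage: the bags together contain {0, 1, 2, 3, 4, 5}, the full vertex set. Edge coverage: each edge of G has both endpoints in at least one bag. Running intersection: for every vertex, the bags containing it form a connected subtree. All three properties hold, so this is a valid tree decomposition of width max|bag| − 1 = 3, and hence tw(G) ≤ 3.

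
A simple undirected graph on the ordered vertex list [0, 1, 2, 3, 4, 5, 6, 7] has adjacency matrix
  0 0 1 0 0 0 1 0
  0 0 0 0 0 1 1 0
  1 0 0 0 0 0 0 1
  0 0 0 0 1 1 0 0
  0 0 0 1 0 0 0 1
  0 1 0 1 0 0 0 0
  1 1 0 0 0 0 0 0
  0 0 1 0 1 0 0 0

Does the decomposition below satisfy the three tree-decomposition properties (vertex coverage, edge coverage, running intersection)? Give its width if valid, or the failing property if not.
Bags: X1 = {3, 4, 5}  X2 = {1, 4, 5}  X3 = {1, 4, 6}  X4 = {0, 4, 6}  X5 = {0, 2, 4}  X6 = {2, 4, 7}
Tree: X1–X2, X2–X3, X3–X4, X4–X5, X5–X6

Checking the three conditions: (i) the bags cover all of {0, 1, 2, 3, 4, 5, 6, 7}; (ii) for each edge, some bag contains both endpoints; (iii) the bags containing any fixed vertex form a subtree. All hold, so the decomposition is valid with width 3 − 1 = 2.

Yes; width 2.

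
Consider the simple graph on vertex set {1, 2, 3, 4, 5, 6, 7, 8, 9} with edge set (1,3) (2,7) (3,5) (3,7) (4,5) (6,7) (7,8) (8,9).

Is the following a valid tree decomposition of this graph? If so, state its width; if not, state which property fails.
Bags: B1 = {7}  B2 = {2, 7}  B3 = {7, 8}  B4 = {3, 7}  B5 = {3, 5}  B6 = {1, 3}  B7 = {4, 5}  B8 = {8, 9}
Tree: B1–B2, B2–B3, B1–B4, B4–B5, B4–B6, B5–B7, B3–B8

A tree decomposition must satisfy three properties: every vertex lies in some bag; for every edge, both endpoints lie together in some bag; and for every vertex, the bags containing it form a connected subtree. Here vertex 6 appears in no bag, so the decomposition is invalid.

No — vertex 6 appears in no bag.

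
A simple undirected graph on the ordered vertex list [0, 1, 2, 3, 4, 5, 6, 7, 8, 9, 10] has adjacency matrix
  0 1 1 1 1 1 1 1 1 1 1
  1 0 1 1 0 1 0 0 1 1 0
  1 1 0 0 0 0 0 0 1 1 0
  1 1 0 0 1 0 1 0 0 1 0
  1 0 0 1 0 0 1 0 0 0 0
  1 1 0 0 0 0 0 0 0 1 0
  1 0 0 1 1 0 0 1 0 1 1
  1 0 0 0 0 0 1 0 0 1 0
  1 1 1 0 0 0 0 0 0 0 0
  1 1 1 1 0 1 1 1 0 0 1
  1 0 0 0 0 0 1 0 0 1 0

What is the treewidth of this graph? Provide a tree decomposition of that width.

Treewidth 3.
Bags: B1 = {0, 1, 3, 9}  B2 = {0, 3, 6, 9}  B3 = {0, 1, 2, 9}  B4 = {0, 6, 7, 9}  B5 = {0, 6, 9, 10}  B6 = {0, 1, 5, 9}  B7 = {0, 3, 4, 6}  B8 = {0, 1, 2, 8}
Tree: B1–B2, B1–B3, B2–B4, B4–B5, B3–B6, B2–B7, B3–B8

Each bag holds 4 vertices, so the decomposition has width 3, which upper-bounds the treewidth. On the other hand G contains the 4-clique {0, 1, 2, 8}. A clique must lie in a single bag of any decomposition, so no decomposition can have width below 3. The upper and lower bounds meet at 3, so that is the treewidth.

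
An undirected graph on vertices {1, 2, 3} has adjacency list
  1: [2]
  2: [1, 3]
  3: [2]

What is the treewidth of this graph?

A width-1 tree decomposition is:
Bags: B1 = {2, 3}  B2 = {1, 2}
Tree: B1–B2
Every bag has size at most 2, so the width is 2 − 1 = 1 and tw(G) ≤ 1. Since G has at least one edge (e.g. 3–2), it is not an edgeless graph, so tw(G) ≥ 1. Hence tw(G) = 1 exactly.

1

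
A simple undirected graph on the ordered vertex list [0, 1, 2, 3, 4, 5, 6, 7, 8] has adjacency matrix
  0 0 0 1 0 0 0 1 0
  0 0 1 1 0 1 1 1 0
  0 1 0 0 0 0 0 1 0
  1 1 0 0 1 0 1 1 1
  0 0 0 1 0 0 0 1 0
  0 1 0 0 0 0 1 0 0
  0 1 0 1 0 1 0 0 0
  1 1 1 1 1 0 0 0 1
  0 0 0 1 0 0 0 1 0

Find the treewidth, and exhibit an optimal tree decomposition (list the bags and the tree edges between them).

Each bag holds 3 vertices, so the decomposition has width 2, which upper-bounds the treewidth. For the lower bound, the 3 vertices {1, 2, 7} are pairwise adjacent, and any tree decomposition puts a clique entirely inside one bag — forcing width ≥ 2. Hence tw(G) = 2 exactly.

Treewidth 2.
One such decomposition:
Bags: B1 = {0, 3, 7}  B2 = {1, 3, 7}  B3 = {1, 3, 6}  B4 = {1, 2, 7}  B5 = {3, 4, 7}  B6 = {1, 5, 6}  B7 = {3, 7, 8}
Tree: B1–B2, B2–B3, B2–B4, B2–B5, B3–B6, B5–B7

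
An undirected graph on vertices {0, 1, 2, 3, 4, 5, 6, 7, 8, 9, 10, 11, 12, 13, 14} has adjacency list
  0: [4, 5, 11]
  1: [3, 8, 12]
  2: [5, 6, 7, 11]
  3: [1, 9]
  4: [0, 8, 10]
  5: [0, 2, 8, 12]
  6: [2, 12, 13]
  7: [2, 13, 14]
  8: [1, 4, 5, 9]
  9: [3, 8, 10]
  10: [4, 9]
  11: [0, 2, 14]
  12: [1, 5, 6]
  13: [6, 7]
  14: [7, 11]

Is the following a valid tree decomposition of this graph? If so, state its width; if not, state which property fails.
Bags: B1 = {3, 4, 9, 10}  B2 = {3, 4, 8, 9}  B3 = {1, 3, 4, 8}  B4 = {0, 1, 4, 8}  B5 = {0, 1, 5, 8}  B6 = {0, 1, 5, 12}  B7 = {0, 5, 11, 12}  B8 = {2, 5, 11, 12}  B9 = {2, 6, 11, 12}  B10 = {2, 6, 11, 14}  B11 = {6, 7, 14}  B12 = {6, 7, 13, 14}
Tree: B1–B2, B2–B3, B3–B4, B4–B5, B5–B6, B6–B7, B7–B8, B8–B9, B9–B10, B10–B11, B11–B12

No — edge (2,7) lies in no bag.

A tree decomposition must satisfy three properties: every vertex lies in some bag; for every edge, both endpoints lie together in some bag; and for every vertex, the bags containing it form a connected subtree. Here edge (2,7) lies in no bag, so the decomposition is invalid.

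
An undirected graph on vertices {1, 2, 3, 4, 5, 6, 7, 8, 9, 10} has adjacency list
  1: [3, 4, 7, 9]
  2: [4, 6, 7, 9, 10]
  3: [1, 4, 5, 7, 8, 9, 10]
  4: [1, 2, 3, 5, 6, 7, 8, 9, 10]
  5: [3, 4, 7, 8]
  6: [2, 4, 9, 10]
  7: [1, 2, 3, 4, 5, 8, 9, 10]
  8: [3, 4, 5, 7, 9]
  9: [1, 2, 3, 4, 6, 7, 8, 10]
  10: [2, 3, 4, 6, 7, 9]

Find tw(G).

A width-4 tree decomposition is:
Bags: B1 = {3, 4, 7, 9, 10}  B2 = {2, 4, 7, 9, 10}  B3 = {2, 4, 6, 9, 10}  B4 = {3, 4, 7, 8, 9}  B5 = {1, 3, 4, 7, 9}  B6 = {3, 4, 5, 7, 8}
Tree: B1–B2, B2–B3, B1–B4, B4–B5, B4–B6
The largest bag has 5 vertices, giving width 4; this decomposition certifies tw(G) ≤ 4. For the lower bound, the 5 vertices {2, 4, 6, 9, 10} are pairwise adjacent, and any tree decomposition puts a clique entirely inside one bag — forcing width ≥ 4. Hence tw(G) = 4 exactly.

4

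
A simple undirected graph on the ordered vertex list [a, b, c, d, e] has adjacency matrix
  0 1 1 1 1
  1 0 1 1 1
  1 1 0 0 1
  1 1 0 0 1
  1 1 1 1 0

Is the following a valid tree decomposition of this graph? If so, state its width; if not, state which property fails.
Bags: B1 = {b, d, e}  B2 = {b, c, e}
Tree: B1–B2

No — vertex a appears in no bag.

A tree decomposition must satisfy three properties: every vertex lies in some bag; for every edge, both endpoints lie together in some bag; and for every vertex, the bags containing it form a connected subtree. Here vertex a appears in no bag, so the decomposition is invalid.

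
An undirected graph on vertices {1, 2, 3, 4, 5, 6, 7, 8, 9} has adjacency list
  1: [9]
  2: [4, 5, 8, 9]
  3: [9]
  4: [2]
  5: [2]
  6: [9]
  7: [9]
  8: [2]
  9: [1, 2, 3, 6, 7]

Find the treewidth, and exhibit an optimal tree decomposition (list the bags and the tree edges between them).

Treewidth 1.
One such decomposition:
Bags: B1 = {2, 9}  B2 = {6, 9}  B3 = {3, 9}  B4 = {7, 9}  B5 = {1, 9}  B6 = {2, 5}  B7 = {2, 8}  B8 = {2, 4}
Tree: B1–B2, B2–B3, B1–B4, B4–B5, B1–B6, B1–B7, B1–B8

Each bag holds 2 vertices, so the decomposition has width 1, which upper-bounds the treewidth. Since G has at least one edge (e.g. 9–2), it is not an edgeless graph, so tw(G) ≥ 1. Combining the bounds, tw(G) = 1.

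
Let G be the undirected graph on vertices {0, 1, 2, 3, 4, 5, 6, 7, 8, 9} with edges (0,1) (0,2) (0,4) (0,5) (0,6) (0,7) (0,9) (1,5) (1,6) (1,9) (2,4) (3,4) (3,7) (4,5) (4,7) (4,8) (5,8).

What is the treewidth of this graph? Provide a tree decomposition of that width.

Treewidth 2.
Bags: B1 = {0, 4, 5}  B2 = {0, 4, 7}  B3 = {0, 2, 4}  B4 = {0, 1, 5}  B5 = {0, 1, 9}  B6 = {4, 5, 8}  B7 = {3, 4, 7}  B8 = {0, 1, 6}
Tree: B1–B2, B1–B3, B1–B4, B4–B5, B1–B6, B2–B7, B5–B8

The largest bag has 3 vertices, giving width 2; this decomposition certifies tw(G) ≤ 2. On the other hand G contains the 3-clique {0, 1, 9}. A clique must lie in a single bag of any decomposition, so no decomposition can have width below 2. The upper and lower bounds meet at 2, so that is the treewidth.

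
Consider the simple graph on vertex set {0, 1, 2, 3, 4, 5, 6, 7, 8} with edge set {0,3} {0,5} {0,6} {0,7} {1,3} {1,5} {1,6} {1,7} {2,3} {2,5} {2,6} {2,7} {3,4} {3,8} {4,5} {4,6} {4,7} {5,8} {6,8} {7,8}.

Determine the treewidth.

4

A width-4 tree decomposition is:
Bags: B1 = {3, 4, 5, 6, 7}  B2 = {1, 3, 5, 6, 7}  B3 = {2, 3, 5, 6, 7}  B4 = {3, 5, 6, 7, 8}  B5 = {0, 3, 5, 6, 7}
Tree: B1–B2, B2–B3, B3–B4, B4–B5
The largest bag has 5 vertices, giving width 4; this decomposition certifies tw(G) ≤ 4. For the lower bound: the 5 vertex sets {4,6}, {1,7}, {2,3}, {5}, {8} are disjoint, each induces a connected subgraph, and every pair is joined by at least one edge of G. Contracting each set to a single vertex therefore yields K_{5} as a minor, and since treewidth is minor-monotone, tw(G) ≥ tw(K_{5}) = 4. Hence tw(G) = 4 exactly.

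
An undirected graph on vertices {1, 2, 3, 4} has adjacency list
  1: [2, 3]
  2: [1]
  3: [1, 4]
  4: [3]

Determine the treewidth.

A width-1 tree decomposition is:
Bags: B1 = {1, 2}  B2 = {1, 3}  B3 = {3, 4}
Tree: B1–B2, B2–B3
The largest bag has 2 vertices, giving width 1; this decomposition certifies tw(G) ≤ 1. G has an edge, so its treewidth is at least 1. The upper and lower bounds meet at 1, so that is the treewidth.

1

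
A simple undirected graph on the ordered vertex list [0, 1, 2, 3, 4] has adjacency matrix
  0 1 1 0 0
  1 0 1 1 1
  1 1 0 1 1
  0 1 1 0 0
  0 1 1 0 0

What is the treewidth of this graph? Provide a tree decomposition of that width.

Each bag holds 3 vertices, so the decomposition has width 2, which upper-bounds the treewidth. For the lower bound, the 3 vertices {0, 1, 2} are pairwise adjacent, and any tree decomposition puts a clique entirely inside one bag — forcing width ≥ 2. Hence tw(G) = 2 exactly.

Treewidth 2.
One optimal decomposition is:
Bags: B1 = {1, 2, 3}  B2 = {0, 1, 2}  B3 = {1, 2, 4}
Tree: B1–B2, B1–B3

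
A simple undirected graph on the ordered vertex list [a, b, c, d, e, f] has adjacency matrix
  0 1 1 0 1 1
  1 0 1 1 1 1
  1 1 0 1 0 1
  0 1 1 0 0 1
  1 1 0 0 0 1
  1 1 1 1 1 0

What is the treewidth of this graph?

3

A width-3 tree decomposition is:
Bags: B1 = {a, b, e, f}  B2 = {a, b, c, f}  B3 = {b, c, d, f}
Tree: B1–B2, B2–B3
Every bag has size at most 4, so the width is 4 − 1 = 3 and tw(G) ≤ 3. On the other hand G contains the 4-clique {a, b, e, f}. A clique must lie in a single bag of any decomposition, so no decomposition can have width below 3. The upper and lower bounds meet at 3, so that is the treewidth.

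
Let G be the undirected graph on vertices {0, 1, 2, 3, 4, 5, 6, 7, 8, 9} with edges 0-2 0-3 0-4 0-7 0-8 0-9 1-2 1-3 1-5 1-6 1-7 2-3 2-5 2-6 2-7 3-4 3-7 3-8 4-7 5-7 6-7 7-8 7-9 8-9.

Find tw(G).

A width-3 tree decomposition is:
Bags: B1 = {0, 2, 3, 7}  B2 = {0, 3, 7, 8}  B3 = {1, 2, 3, 7}  B4 = {1, 2, 6, 7}  B5 = {0, 7, 8, 9}  B6 = {1, 2, 5, 7}  B7 = {0, 3, 4, 7}
Tree: B1–B2, B1–B3, B3–B4, B2–B5, B4–B6, B2–B7
The largest bag has 4 vertices, giving width 3; this decomposition certifies tw(G) ≤ 3. For the lower bound, the 4 vertices {0, 7, 8, 9} are pairwise adjacent, and any tree decomposition puts a clique entirely inside one bag — forcing width ≥ 3. The upper and lower bounds meet at 3, so that is the treewidth.

3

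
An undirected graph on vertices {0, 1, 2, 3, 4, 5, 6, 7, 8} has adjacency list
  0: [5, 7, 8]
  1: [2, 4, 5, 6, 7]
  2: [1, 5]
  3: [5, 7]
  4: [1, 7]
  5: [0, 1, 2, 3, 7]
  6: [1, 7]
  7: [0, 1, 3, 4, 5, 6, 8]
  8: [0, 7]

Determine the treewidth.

A width-2 tree decomposition is:
Bags: B1 = {0, 5, 7}  B2 = {1, 5, 7}  B3 = {1, 2, 5}  B4 = {0, 7, 8}  B5 = {3, 5, 7}  B6 = {1, 4, 7}  B7 = {1, 6, 7}
Tree: B1–B2, B2–B3, B1–B4, B1–B5, B2–B6, B2–B7
The largest bag has 3 vertices, giving width 2; this decomposition certifies tw(G) ≤ 2. For the lower bound, the 3 vertices {1, 2, 5} are pairwise adjacent, and any tree decomposition puts a clique entirely inside one bag — forcing width ≥ 2. Therefore the treewidth is 2.

2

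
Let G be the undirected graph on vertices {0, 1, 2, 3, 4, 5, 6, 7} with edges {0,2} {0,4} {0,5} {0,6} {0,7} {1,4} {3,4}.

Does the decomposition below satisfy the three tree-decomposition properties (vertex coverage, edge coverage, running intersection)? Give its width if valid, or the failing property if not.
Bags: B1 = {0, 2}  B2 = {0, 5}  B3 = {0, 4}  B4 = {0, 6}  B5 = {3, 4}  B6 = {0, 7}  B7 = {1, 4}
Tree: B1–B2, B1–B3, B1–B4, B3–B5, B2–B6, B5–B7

Yes; width 1.

Every vertex of G appears in some bag (union = {0, 1, 2, 3, 4, 5, 6, 7}); every edge is covered by a bag; and for each vertex v the set of bags containing v is connected in the bag tree. The decomposition is therefore valid. The largest bag has 2 vertices, so the width is 1.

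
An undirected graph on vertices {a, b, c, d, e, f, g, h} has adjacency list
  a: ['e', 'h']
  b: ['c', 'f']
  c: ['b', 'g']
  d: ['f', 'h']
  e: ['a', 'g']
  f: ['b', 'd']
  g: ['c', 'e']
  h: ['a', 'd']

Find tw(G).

2

A width-2 tree decomposition is:
Bags: B1 = {b, d, f}  B2 = {b, c, d}  B3 = {c, d, g}  B4 = {d, e, g}  B5 = {a, d, e}  B6 = {a, d, h}
Tree: B1–B2, B2–B3, B3–B4, B4–B5, B5–B6
The largest bag has 3 vertices, giving width 2; this decomposition certifies tw(G) ≤ 2. The edges d–f–b–c–g–e–a–h–d form a cycle, so G is not a tree and its treewidth is at least 2. The upper and lower bounds meet at 2, so that is the treewidth.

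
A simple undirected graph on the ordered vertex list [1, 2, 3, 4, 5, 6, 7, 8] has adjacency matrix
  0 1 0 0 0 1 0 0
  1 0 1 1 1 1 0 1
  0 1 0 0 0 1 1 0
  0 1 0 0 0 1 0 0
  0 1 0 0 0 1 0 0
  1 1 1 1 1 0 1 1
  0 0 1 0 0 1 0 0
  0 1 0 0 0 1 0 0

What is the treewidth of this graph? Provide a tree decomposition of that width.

Treewidth 2.
Bags: B1 = {2, 3, 6}  B2 = {2, 4, 6}  B3 = {3, 6, 7}  B4 = {1, 2, 6}  B5 = {2, 6, 8}  B6 = {2, 5, 6}
Tree: B1–B2, B1–B3, B1–B4, B4–B5, B5–B6

Each bag holds 3 vertices, so the decomposition has width 2, which upper-bounds the treewidth. On the other hand G contains the 3-clique {1, 2, 6}. A clique must lie in a single bag of any decomposition, so no decomposition can have width below 2. The upper and lower bounds meet at 2, so that is the treewidth.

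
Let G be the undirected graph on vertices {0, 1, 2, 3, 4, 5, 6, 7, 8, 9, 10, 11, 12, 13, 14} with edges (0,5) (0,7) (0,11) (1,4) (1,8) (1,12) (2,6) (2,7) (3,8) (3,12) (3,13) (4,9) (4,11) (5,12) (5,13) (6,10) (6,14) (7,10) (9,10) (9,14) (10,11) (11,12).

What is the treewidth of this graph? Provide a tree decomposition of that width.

Treewidth 3.
One such decomposition:
Bags: B1 = {1, 3, 8, 13}  B2 = {1, 3, 12, 13}  B3 = {1, 5, 12, 13}  B4 = {1, 4, 5, 12}  B5 = {4, 5, 11, 12}  B6 = {0, 4, 5, 11}  B7 = {0, 4, 9, 11}  B8 = {0, 9, 10, 11}  B9 = {0, 7, 9, 10}  B10 = {7, 9, 10, 14}  B11 = {6, 7, 10, 14}  B12 = {2, 6, 7, 14}
Tree: B1–B2, B2–B3, B3–B4, B4–B5, B5–B6, B6–B7, B7–B8, B8–B9, B9–B10, B10–B11, B11–B12

Every bag has size at most 4, so the width is 4 − 1 = 3 and tw(G) ≤ 3. For the lower bound: the 4 vertex sets {3,8,13}, {1}, {12}, {0,4,5,11} are disjoint, each induces a connected subgraph, and every pair is joined by at least one edge of G. Contracting each set to a single vertex therefore yields K_{4} as a minor, and since treewidth is minor-monotone, tw(G) ≥ tw(K_{4}) = 3. Combining the bounds, tw(G) = 3.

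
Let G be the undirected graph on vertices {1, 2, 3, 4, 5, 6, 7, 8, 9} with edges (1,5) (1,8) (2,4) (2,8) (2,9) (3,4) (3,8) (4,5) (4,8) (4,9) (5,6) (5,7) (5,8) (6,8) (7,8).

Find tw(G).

A width-2 tree decomposition is:
Bags: B1 = {3, 4, 8}  B2 = {4, 5, 8}  B3 = {1, 5, 8}  B4 = {5, 7, 8}  B5 = {5, 6, 8}  B6 = {2, 4, 8}  B7 = {2, 4, 9}
Tree: B1–B2, B2–B3, B2–B4, B4–B5, B1–B6, B6–B7
The largest bag has 3 vertices, giving width 2; this decomposition certifies tw(G) ≤ 2. For the lower bound, the 3 vertices {2, 4, 8} are pairwise adjacent, and any tree decomposition puts a clique entirely inside one bag — forcing width ≥ 2. Combining the bounds, tw(G) = 2.

2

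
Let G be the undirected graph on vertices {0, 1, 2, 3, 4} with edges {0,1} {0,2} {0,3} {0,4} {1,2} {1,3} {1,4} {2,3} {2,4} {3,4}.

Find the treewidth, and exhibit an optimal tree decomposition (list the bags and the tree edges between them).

A single bag containing all 5 vertices is trivially a valid decomposition of width 4. For the lower bound, the 5 vertices {0, 1, 2, 3, 4} are pairwise adjacent, and any tree decomposition puts a clique entirely inside one bag — forcing width ≥ 4. Hence tw(G) = 4 exactly.

Treewidth 4.
One optimal decomposition is:
Bags: B1 = {0, 1, 2, 3, 4}
Tree: (single bag)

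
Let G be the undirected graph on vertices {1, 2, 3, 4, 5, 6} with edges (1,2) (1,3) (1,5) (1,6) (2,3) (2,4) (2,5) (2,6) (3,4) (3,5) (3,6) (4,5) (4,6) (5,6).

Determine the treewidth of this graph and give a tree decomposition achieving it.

The largest bag has 5 vertices, giving width 4; this decomposition certifies tw(G) ≤ 4. Conversely, {1, 2, 3, 5, 6} is a clique of size 5, and the vertices of any clique must share a bag in every tree decomposition; so some bag has ≥ 5 vertices and tw(G) ≥ 4. Therefore the treewidth is 4.

Treewidth 4.
Bags: B1 = {2, 3, 4, 5, 6}  B2 = {1, 2, 3, 5, 6}
Tree: B1–B2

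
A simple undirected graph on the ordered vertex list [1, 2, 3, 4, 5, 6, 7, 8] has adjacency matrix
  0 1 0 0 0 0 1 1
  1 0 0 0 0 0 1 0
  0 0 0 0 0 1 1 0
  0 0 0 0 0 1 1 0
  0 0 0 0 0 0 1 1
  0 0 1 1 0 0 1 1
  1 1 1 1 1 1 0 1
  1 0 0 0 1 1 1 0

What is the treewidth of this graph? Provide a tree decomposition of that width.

The largest bag has 3 vertices, giving width 2; this decomposition certifies tw(G) ≤ 2. On the other hand G contains the 3-clique {1, 7, 8}. A clique must lie in a single bag of any decomposition, so no decomposition can have width below 2. Hence tw(G) = 2 exactly.

Treewidth 2.
One such decomposition:
Bags: B1 = {6, 7, 8}  B2 = {4, 6, 7}  B3 = {1, 7, 8}  B4 = {3, 6, 7}  B5 = {5, 7, 8}  B6 = {1, 2, 7}
Tree: B1–B2, B1–B3, B1–B4, B1–B5, B3–B6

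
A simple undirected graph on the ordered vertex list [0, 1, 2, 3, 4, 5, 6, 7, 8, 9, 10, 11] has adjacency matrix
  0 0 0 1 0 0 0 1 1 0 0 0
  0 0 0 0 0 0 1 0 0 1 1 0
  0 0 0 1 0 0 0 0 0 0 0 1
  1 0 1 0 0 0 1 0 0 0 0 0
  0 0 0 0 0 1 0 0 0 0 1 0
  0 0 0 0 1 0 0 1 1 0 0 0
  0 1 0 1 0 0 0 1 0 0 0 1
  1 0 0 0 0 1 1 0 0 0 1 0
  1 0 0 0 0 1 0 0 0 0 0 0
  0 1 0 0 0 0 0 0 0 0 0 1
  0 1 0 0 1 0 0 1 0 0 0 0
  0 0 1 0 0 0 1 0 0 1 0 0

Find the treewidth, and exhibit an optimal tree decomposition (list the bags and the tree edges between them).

Treewidth 3.
One optimal decomposition is:
Bags: B1 = {4, 5, 8, 10}  B2 = {5, 7, 8, 10}  B3 = {0, 7, 8, 10}  B4 = {0, 1, 7, 10}  B5 = {0, 1, 6, 7}  B6 = {0, 1, 3, 6}  B7 = {1, 3, 6, 9}  B8 = {3, 6, 9, 11}  B9 = {2, 3, 9, 11}
Tree: B1–B2, B2–B3, B3–B4, B4–B5, B5–B6, B6–B7, B7–B8, B8–B9

Every bag has size at most 4, so the width is 4 − 1 = 3 and tw(G) ≤ 3. For the lower bound: the 4 vertex sets {4,5,8}, {10}, {7}, {0,1,3,6} are disjoint, each induces a connected subgraph, and every pair is joined by at least one edge of G. Contracting each set to a single vertex therefore yields K_{4} as a minor, and since treewidth is minor-monotone, tw(G) ≥ tw(K_{4}) = 3. Combining the bounds, tw(G) = 3.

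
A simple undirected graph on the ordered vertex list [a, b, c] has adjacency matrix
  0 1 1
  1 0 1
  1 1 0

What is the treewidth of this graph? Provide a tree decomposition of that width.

Treewidth 2.
One such decomposition:
Bags: B1 = {a, b, c}
Tree: (single bag)

A single bag containing all 3 vertices is trivially a valid decomposition of width 2. For the lower bound, the 3 vertices {a, b, c} are pairwise adjacent, and any tree decomposition puts a clique entirely inside one bag — forcing width ≥ 2. Therefore the treewidth is 2.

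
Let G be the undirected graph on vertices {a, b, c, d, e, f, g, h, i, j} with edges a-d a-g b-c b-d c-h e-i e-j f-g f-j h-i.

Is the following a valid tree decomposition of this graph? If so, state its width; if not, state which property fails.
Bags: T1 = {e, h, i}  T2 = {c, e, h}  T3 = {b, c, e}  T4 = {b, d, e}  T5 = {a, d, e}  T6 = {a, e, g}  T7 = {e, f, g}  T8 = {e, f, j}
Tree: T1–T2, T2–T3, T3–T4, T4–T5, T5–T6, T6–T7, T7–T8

Yes; width 2.

Checking the three conditions: (i) the bags cover all of {a, b, c, d, e, f, g, h, i, j}; (ii) for each edge, some bag contains both endpoints; (iii) the bags containing any fixed vertex form a subtree. All hold, so the decomposition is valid with width 3 − 1 = 2.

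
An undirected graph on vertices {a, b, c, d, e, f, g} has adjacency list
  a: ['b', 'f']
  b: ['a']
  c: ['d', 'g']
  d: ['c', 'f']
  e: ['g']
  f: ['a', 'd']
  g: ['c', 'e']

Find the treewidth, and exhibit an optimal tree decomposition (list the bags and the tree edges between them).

The largest bag has 2 vertices, giving width 1; this decomposition certifies tw(G) ≤ 1. G has an edge, so its treewidth is at least 1. Hence tw(G) = 1 exactly.

Treewidth 1.
Bags: B1 = {a, b}  B2 = {a, f}  B3 = {d, f}  B4 = {c, d}  B5 = {c, g}  B6 = {e, g}
Tree: B1–B2, B2–B3, B3–B4, B4–B5, B5–B6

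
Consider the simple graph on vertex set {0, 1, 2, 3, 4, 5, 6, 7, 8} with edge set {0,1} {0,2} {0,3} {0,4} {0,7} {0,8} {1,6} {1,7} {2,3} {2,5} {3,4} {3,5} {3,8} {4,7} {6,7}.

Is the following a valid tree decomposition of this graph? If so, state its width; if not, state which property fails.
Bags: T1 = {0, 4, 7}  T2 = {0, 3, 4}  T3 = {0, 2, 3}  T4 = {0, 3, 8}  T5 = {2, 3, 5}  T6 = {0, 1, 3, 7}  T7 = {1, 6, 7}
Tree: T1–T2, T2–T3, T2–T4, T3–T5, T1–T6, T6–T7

No — bags containing vertex 3 are not connected in the tree.

A tree decomposition must satisfy three properties: every vertex lies in some bag; for every edge, both endpoints lie together in some bag; and for every vertex, the bags containing it form a connected subtree. Here bags containing vertex 3 are not connected in the tree, so the decomposition is invalid.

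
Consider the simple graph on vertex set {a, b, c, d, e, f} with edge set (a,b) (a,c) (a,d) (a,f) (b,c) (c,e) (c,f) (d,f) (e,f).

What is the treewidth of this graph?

A width-2 tree decomposition is:
Bags: B1 = {a, c, f}  B2 = {a, d, f}  B3 = {c, e, f}  B4 = {a, b, c}
Tree: B1–B2, B1–B3, B1–B4
The largest bag has 3 vertices, giving width 2; this decomposition certifies tw(G) ≤ 2. On the other hand G contains the 3-clique {a, d, f}. A clique must lie in a single bag of any decomposition, so no decomposition can have width below 2. Hence tw(G) = 2 exactly.

2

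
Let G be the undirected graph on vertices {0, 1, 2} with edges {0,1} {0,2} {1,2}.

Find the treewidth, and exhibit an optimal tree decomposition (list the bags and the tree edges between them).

Treewidth 2.
One optimal decomposition is:
Bags: B1 = {0, 1, 2}
Tree: (single bag)

With just one bag of size 3, the width is 3 − 1 = 2, so tw(G) ≤ 2. Conversely, {0, 1, 2} is a clique of size 3, and the vertices of any clique must share a bag in every tree decomposition; so some bag has ≥ 3 vertices and tw(G) ≥ 2. Combining the bounds, tw(G) = 2.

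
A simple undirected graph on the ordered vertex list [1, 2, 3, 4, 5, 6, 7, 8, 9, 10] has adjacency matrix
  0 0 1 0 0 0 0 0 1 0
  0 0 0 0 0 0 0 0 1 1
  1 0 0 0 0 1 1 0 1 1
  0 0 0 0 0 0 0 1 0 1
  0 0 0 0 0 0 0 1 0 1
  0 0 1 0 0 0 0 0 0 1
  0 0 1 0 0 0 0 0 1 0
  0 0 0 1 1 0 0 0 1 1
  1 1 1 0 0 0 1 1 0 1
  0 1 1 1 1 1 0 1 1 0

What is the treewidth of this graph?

2

A width-2 tree decomposition is:
Bags: B1 = {8, 9, 10}  B2 = {5, 8, 10}  B3 = {3, 9, 10}  B4 = {3, 6, 10}  B5 = {3, 7, 9}  B6 = {1, 3, 9}  B7 = {2, 9, 10}  B8 = {4, 8, 10}
Tree: B1–B2, B1–B3, B3–B4, B3–B5, B3–B6, B1–B7, B1–B8
Every bag has size at most 3, so the width is 3 − 1 = 2 and tw(G) ≤ 2. On the other hand G contains the 3-clique {1, 3, 9}. A clique must lie in a single bag of any decomposition, so no decomposition can have width below 2. Therefore the treewidth is 2.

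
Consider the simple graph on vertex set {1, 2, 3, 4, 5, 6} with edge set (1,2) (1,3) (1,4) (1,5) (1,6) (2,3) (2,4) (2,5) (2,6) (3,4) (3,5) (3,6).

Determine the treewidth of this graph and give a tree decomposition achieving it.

Treewidth 3.
One optimal decomposition is:
Bags: B1 = {1, 2, 3, 6}  B2 = {1, 2, 3, 5}  B3 = {1, 2, 3, 4}
Tree: B1–B2, B2–B3

The largest bag has 4 vertices, giving width 3; this decomposition certifies tw(G) ≤ 3. For the lower bound, the 4 vertices {1, 2, 3, 4} are pairwise adjacent, and any tree decomposition puts a clique entirely inside one bag — forcing width ≥ 3. The upper and lower bounds meet at 3, so that is the treewidth.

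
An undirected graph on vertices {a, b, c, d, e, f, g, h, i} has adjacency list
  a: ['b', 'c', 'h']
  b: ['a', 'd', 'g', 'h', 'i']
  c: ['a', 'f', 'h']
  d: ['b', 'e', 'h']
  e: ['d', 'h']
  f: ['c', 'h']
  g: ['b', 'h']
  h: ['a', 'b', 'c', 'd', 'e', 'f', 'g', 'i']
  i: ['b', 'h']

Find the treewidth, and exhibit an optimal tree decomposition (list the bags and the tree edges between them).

Every bag has size at most 3, so the width is 3 − 1 = 2 and tw(G) ≤ 2. Conversely, {d, e, h} is a clique of size 3, and the vertices of any clique must share a bag in every tree decomposition; so some bag has ≥ 3 vertices and tw(G) ≥ 2. Combining the bounds, tw(G) = 2.

Treewidth 2.
One optimal decomposition is:
Bags: B1 = {b, d, h}  B2 = {b, h, i}  B3 = {a, b, h}  B4 = {d, e, h}  B5 = {a, c, h}  B6 = {c, f, h}  B7 = {b, g, h}
Tree: B1–B2, B2–B3, B1–B4, B3–B5, B5–B6, B1–B7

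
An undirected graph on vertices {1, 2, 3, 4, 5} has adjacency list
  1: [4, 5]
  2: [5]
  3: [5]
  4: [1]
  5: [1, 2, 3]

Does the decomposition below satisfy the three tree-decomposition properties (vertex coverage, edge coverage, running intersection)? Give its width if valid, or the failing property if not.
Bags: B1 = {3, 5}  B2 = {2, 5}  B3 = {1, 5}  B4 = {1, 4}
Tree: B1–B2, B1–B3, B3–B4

Checking the three conditions: (i) the bags cover all of {1, 2, 3, 4, 5}; (ii) for each edge, some bag contains both endpoints; (iii) the bags containing any fixed vertex form a subtree. All hold, so the decomposition is valid with width 2 − 1 = 1.

Yes; width 1.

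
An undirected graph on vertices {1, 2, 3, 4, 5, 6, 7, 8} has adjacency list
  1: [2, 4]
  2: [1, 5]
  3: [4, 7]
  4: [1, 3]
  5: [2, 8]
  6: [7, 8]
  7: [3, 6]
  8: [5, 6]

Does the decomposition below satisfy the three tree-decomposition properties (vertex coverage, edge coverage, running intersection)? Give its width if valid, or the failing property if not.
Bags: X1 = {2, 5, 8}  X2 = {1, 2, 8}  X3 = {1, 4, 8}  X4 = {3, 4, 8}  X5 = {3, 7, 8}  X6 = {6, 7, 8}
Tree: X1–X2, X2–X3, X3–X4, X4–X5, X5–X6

Yes; width 2.

Every vertex of G appears in some bag (union = {1, 2, 3, 4, 5, 6, 7, 8}); every edge is covered by a bag; and for each vertex v the set of bags containing v is connected in the bag tree. The decomposition is therefore valid. The largest bag has 3 vertices, so the width is 2.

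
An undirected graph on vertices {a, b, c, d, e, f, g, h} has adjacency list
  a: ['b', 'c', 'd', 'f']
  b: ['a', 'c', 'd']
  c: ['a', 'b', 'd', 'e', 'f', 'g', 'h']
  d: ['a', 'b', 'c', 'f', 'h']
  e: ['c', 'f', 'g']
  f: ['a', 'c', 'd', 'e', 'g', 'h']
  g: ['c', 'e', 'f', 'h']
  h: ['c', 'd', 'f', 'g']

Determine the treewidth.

A width-3 tree decomposition is:
Bags: B1 = {c, f, g, h}  B2 = {c, d, f, h}  B3 = {c, e, f, g}  B4 = {a, c, d, f}  B5 = {a, b, c, d}
Tree: B1–B2, B1–B3, B2–B4, B4–B5
Every bag has size at most 4, so the width is 4 − 1 = 3 and tw(G) ≤ 3. Conversely, {c, d, f, h} is a clique of size 4, and the vertices of any clique must share a bag in every tree decomposition; so some bag has ≥ 4 vertices and tw(G) ≥ 3. The upper and lower bounds meet at 3, so that is the treewidth.

3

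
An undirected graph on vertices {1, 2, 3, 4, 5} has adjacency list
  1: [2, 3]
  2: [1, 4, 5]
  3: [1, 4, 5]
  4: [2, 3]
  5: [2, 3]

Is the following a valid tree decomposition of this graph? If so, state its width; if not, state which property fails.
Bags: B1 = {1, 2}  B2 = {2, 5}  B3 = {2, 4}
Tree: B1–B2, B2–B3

No — vertex 3 appears in no bag.

A tree decomposition must satisfy three properties: every vertex lies in some bag; for every edge, both endpoints lie together in some bag; and for every vertex, the bags containing it form a connected subtree. Here vertex 3 appears in no bag, so the decomposition is invalid.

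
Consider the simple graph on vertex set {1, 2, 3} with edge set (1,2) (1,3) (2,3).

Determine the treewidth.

2

A width-2 tree decomposition is:
Bags: B1 = {1, 2, 3}
Tree: (single bag)
A single bag containing all 3 vertices is trivially a valid decomposition of width 2. On the other hand G contains the 3-clique {1, 2, 3}. A clique must lie in a single bag of any decomposition, so no decomposition can have width below 2. The upper and lower bounds meet at 2, so that is the treewidth.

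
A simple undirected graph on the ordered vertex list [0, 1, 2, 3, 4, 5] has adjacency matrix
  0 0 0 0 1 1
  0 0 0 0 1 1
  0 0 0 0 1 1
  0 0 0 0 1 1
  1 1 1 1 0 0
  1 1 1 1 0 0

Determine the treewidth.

A width-2 tree decomposition is:
Bags: B1 = {1, 4, 5}  B2 = {2, 4, 5}  B3 = {3, 4, 5}  B4 = {0, 4, 5}
Tree: B1–B2, B2–B3, B3–B4
The largest bag has 3 vertices, giving width 2; this decomposition certifies tw(G) ≤ 2. Since 5–1–4–2–5 is a cycle in G, G is not acyclic. Forests are exactly the graphs of treewidth ≤ 1, so tw(G) ≥ 2. Combining the bounds, tw(G) = 2.

2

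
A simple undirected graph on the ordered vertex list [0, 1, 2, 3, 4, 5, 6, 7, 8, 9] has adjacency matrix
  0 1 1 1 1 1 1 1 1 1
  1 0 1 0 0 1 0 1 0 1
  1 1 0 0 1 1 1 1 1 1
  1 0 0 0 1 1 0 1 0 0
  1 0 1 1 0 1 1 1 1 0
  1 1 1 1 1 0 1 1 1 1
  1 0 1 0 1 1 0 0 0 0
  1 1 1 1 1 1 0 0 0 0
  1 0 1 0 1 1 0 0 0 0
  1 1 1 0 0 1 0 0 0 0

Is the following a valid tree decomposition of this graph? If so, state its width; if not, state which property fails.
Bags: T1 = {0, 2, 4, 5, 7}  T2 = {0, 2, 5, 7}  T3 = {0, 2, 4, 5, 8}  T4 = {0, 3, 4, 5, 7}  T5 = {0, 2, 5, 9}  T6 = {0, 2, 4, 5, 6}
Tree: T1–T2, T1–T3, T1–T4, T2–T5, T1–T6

No — vertex 1 appears in no bag.

A tree decomposition must satisfy three properties: every vertex lies in some bag; for every edge, both endpoints lie together in some bag; and for every vertex, the bags containing it form a connected subtree. Here vertex 1 appears in no bag, so the decomposition is invalid.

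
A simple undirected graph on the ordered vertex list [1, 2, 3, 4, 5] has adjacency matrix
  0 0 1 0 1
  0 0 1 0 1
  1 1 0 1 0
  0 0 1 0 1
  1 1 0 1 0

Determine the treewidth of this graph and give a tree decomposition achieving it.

The largest bag has 3 vertices, giving width 2; this decomposition certifies tw(G) ≤ 2. The edges 1–3–4–5–1 form a cycle, so G is not a tree and its treewidth is at least 2. Therefore the treewidth is 2.

Treewidth 2.
One optimal decomposition is:
Bags: B1 = {1, 3, 5}  B2 = {3, 4, 5}  B3 = {2, 3, 5}
Tree: B1–B2, B2–B3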